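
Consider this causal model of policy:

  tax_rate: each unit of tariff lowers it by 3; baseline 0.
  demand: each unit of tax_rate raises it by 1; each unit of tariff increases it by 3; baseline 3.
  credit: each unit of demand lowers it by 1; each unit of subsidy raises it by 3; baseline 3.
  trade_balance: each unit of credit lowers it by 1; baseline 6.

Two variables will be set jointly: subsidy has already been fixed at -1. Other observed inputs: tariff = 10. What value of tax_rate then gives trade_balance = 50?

tax_rate = 11

With subsidy held at -1:
Intervening on tax_rate fixes its value directly, overriding its dependence on tariff.
Substituting into the demand equation gives demand = tax_rate + 33.
credit becomes -tax_rate - 33.
Substituting into the trade_balance equation gives trade_balance = tax_rate + 39.
Solve tax_rate + 39 = 50: tax_rate = (50 - 39) / 1 = 11.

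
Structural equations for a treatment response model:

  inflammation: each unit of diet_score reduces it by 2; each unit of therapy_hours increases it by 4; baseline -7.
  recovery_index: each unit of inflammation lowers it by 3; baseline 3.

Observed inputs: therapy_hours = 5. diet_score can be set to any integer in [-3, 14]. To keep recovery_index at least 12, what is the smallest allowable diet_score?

diet_score = 8

Substituting into the inflammation equation gives inflammation = -2*diet_score + 13.
So recovery_index = 6*diet_score - 36.
Require 6*diet_score - 36 ≥ 12, so diet_score ≥ 8.
The smallest integer in [-3, 14] satisfying this is 8.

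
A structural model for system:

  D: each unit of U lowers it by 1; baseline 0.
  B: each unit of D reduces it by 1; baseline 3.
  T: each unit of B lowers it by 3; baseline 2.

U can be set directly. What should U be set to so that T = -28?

Substituting into the B equation gives B = U + 3.
Substituting into the T equation gives T = -3*U - 7.
Solve -3*U - 7 = -28: U = (-28 + 7) / -3 = 7.

U = 7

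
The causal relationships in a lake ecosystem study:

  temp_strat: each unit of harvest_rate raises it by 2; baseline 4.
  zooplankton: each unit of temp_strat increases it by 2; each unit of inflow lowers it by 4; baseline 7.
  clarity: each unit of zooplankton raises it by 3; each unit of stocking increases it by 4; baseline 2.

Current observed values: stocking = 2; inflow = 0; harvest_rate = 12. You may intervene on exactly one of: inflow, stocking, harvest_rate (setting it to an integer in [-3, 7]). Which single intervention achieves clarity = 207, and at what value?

Intervening on inflow: clarity = -12*inflow + 199. Reaching 207 requires inflow = -2/3, not an integer.
Intervening on stocking: with other inputs at their observed values, clarity = 4*stocking + 191. Solving for 207 gives stocking = 4, within [-3, 7].
Intervening on harvest_rate: clarity = 12*harvest_rate + 55. Reaching 207 requires harvest_rate = 38/3, not an integer.

set stocking = 4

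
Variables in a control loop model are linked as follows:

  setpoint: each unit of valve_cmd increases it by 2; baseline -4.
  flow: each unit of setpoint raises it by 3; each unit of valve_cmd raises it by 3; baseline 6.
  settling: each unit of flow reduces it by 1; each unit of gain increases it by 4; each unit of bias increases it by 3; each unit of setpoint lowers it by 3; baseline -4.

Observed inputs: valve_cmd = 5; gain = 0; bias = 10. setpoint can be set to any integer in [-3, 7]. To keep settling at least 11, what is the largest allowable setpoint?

Intervening on setpoint fixes its value directly, overriding its dependence on valve_cmd.
Substituting into the flow equation gives flow = 3*setpoint + 21.
Substituting into the settling equation gives settling = -6*setpoint + 5.
Require -6*setpoint + 5 ≥ 11, so setpoint ≤ -1.
The largest integer in [-3, 7] satisfying this is -1.

setpoint = -1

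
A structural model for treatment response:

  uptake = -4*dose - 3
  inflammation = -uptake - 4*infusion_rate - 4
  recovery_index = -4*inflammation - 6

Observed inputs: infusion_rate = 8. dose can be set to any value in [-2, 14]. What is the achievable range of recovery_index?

-98 to 158

Substituting into the inflammation equation gives inflammation = 4*dose - 33.
So recovery_index = -16*dose + 126.
Linear in dose, so extremes are at the endpoints: dose = -2 gives recovery_index = 158; dose = 14 gives recovery_index = -98.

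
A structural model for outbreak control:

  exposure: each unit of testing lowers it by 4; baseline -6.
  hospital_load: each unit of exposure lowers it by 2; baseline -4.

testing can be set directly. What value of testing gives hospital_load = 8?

testing = 0

Substituting into the hospital_load equation gives hospital_load = 8*testing + 8.
Solve 8*testing + 8 = 8: testing = (8 - 8) / 8 = 0.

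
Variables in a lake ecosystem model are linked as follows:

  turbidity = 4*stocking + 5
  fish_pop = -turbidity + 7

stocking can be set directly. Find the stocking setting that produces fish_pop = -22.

stocking = 6

Substituting into the fish_pop equation gives fish_pop = -4*stocking + 2.
Solve -4*stocking + 2 = -22: stocking = (-22 - 2) / -4 = 6.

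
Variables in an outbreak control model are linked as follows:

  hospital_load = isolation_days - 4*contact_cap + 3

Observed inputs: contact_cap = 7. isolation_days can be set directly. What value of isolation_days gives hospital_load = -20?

isolation_days = 5

Substituting into the hospital_load equation gives hospital_load = isolation_days - 25.
Solve isolation_days - 25 = -20: isolation_days = (-20 + 25) / 1 = 5.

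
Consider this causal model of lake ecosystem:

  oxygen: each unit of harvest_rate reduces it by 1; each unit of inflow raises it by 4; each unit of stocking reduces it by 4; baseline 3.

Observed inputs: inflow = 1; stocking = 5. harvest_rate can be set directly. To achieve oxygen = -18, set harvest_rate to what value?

Substituting into the oxygen equation gives oxygen = -harvest_rate - 13.
Solve -harvest_rate - 13 = -18: harvest_rate = (-18 + 13) / -1 = 5.

harvest_rate = 5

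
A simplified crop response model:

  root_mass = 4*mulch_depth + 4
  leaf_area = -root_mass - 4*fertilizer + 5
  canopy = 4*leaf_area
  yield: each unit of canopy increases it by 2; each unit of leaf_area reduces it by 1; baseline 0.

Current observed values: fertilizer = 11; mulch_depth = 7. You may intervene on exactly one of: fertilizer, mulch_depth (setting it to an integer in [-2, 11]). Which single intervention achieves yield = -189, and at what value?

set fertilizer = 0

Intervening on fertilizer: with other inputs at their observed values, yield = -28*fertilizer - 189. Solving for -189 gives fertilizer = 0, within [-2, 11].
Intervening on mulch_depth: yield = -28*mulch_depth - 301. Reaching -189 requires mulch_depth = -4, outside [-2, 11].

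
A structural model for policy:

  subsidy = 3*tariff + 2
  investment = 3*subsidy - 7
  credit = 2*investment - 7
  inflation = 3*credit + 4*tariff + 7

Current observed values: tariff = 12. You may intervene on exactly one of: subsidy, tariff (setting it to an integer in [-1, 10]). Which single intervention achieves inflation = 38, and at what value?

Intervening on subsidy: inflation = 18*subsidy - 8. Reaching 38 requires subsidy = 23/9, not an integer.
Intervening on tariff: with other inputs at their observed values, inflation = 58*tariff - 20. Solving for 38 gives tariff = 1, within [-1, 10].

set tariff = 1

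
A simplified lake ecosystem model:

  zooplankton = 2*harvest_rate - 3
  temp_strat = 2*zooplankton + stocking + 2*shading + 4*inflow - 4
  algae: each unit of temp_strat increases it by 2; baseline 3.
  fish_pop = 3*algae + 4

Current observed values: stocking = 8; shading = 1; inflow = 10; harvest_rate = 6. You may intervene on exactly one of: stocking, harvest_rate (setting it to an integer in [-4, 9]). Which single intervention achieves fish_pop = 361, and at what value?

set stocking = 2

Intervening on stocking: with other inputs at their observed values, fish_pop = 6*stocking + 349. Solving for 361 gives stocking = 2, within [-4, 9].
Intervening on harvest_rate: fish_pop = 24*harvest_rate + 253. Reaching 361 requires harvest_rate = 9/2, not an integer.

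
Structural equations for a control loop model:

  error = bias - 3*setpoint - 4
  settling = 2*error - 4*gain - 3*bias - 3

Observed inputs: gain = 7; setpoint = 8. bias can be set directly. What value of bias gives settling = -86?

Substituting into the error equation gives error = bias - 28.
Substituting into the settling equation gives settling = -bias - 87.
Solve -bias - 87 = -86: bias = (-86 + 87) / -1 = -1.

bias = -1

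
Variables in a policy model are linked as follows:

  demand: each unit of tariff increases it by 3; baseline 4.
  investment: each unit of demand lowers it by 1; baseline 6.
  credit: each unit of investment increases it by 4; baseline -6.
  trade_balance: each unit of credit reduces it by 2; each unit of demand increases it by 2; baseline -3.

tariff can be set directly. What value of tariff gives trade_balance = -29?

tariff = -1

Substituting into the investment equation gives investment = -3*tariff + 2.
credit becomes -12*tariff + 2.
Substituting into the trade_balance equation gives trade_balance = 30*tariff + 1.
Solve 30*tariff + 1 = -29: tariff = (-29 - 1) / 30 = -1.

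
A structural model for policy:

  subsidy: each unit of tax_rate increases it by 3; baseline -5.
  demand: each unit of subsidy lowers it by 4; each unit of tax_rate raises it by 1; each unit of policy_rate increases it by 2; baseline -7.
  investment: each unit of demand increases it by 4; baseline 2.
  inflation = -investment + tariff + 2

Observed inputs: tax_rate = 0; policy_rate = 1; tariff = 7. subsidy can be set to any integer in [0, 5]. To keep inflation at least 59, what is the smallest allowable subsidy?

Intervening on subsidy fixes its value directly, overriding its dependence on tax_rate.
Substituting into the demand equation gives demand = -4*subsidy - 5.
Substituting into the investment equation gives investment = -16*subsidy - 18.
Substituting into the inflation equation gives inflation = 16*subsidy + 27.
Require 16*subsidy + 27 ≥ 59, so subsidy ≥ 2.
The smallest integer in [0, 5] satisfying this is 2.

subsidy = 2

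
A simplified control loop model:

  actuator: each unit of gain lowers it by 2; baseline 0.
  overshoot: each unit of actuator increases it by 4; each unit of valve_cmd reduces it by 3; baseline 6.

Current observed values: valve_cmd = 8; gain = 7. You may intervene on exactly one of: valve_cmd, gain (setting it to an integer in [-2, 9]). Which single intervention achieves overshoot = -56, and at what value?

set valve_cmd = 2

Intervening on valve_cmd: with other inputs at their observed values, overshoot = -3*valve_cmd - 50. Solving for -56 gives valve_cmd = 2, within [-2, 9].
Intervening on gain: overshoot = -8*gain - 18. Reaching -56 requires gain = 19/4, not an integer.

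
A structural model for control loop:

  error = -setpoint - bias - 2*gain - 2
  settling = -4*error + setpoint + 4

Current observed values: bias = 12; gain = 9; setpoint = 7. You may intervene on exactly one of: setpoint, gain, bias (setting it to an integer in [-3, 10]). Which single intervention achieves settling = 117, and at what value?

Intervening on setpoint: with other inputs at their observed values, settling = 5*setpoint + 132. Solving for 117 gives setpoint = -3, within [-3, 10].
Intervening on gain: settling = 8*gain + 95. Reaching 117 requires gain = 11/4, not an integer.
Intervening on bias: settling = 4*bias + 119. Reaching 117 requires bias = -1/2, not an integer.

set setpoint = -3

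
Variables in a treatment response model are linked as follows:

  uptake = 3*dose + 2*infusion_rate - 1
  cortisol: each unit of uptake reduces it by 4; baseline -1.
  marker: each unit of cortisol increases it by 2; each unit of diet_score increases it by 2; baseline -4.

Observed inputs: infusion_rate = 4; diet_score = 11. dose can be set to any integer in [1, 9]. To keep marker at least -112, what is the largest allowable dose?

dose = 3

Substituting into the uptake equation gives uptake = 3*dose + 7.
Substituting into the cortisol equation gives cortisol = -12*dose - 29.
So marker = -24*dose - 40.
Require -24*dose - 40 ≥ -112, so dose ≤ 3.
The largest integer in [1, 9] satisfying this is 3.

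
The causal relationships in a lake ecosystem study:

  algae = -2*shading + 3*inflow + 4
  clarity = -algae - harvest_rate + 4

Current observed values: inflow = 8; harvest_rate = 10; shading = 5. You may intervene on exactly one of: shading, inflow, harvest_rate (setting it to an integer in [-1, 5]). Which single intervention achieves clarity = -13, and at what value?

set harvest_rate = -1

Intervening on shading: clarity = 2*shading - 34. Reaching -13 requires shading = 21/2, not an integer.
Intervening on inflow: clarity = -3*inflow. Reaching -13 requires inflow = 13/3, not an integer.
Intervening on harvest_rate: with other inputs at their observed values, clarity = -harvest_rate - 14. Solving for -13 gives harvest_rate = -1, within [-1, 5].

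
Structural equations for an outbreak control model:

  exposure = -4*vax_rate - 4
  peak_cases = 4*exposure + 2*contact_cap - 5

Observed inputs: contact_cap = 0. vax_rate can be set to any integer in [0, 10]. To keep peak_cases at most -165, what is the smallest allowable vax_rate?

Substituting into the peak_cases equation gives peak_cases = -16*vax_rate - 21.
Require -16*vax_rate - 21 ≤ -165, so vax_rate ≥ 9.
The smallest integer in [0, 10] satisfying this is 9.

vax_rate = 9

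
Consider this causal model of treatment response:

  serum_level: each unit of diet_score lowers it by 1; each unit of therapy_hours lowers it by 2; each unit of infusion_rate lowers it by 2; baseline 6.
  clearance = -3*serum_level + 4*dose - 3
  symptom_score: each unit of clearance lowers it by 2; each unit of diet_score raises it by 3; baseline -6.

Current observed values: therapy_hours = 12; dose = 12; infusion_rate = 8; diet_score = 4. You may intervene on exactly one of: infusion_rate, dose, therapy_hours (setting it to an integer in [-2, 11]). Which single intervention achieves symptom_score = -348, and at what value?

set infusion_rate = 11

Intervening on infusion_rate: with other inputs at their observed values, symptom_score = -12*infusion_rate - 216. Solving for -348 gives infusion_rate = 11, within [-2, 11].
Intervening on dose: symptom_score = -8*dose - 216. Reaching -348 requires dose = 33/2, not an integer.
Intervening on therapy_hours: symptom_score = -12*therapy_hours - 168. Reaching -348 requires therapy_hours = 15, outside [-2, 11].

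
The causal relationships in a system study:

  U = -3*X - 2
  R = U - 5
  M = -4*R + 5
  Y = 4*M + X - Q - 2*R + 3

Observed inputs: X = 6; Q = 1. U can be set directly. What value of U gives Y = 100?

Intervening on U fixes its value directly, overriding its dependence on X.
Substituting into the M equation gives M = -4*U + 25.
Substituting into the Y equation gives Y = -18*U + 118.
Solve -18*U + 118 = 100: U = (100 - 118) / -18 = 1.

U = 1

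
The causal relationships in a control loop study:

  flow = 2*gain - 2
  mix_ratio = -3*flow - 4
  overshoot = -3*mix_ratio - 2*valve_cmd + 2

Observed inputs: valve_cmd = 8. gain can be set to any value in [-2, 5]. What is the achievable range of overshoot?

-56 to 70

Substituting into the mix_ratio equation gives mix_ratio = -6*gain + 2.
Substituting into the overshoot equation gives overshoot = 18*gain - 20.
Linear in gain, so extremes are at the endpoints: gain = -2 gives overshoot = -56; gain = 5 gives overshoot = 70.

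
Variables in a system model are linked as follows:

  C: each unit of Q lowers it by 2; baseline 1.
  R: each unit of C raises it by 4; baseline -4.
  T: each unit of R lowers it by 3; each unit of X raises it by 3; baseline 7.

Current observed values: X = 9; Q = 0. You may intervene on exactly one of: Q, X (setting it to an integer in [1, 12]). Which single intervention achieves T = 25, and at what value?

set X = 6

Intervening on Q: T = 24*Q + 34. Reaching 25 requires Q = -3/8, not an integer.
Intervening on X: with other inputs at their observed values, T = 3*X + 7. Solving for 25 gives X = 6, within [1, 12].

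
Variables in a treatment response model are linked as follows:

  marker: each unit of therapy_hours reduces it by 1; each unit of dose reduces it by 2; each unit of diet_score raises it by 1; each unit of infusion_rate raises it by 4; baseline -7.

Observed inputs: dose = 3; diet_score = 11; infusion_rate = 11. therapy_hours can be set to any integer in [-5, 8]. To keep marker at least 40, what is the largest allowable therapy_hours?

therapy_hours = 2

Substituting into the marker equation gives marker = -therapy_hours + 42.
Require -therapy_hours + 42 ≥ 40, so therapy_hours ≤ 2.
The largest integer in [-5, 8] satisfying this is 2.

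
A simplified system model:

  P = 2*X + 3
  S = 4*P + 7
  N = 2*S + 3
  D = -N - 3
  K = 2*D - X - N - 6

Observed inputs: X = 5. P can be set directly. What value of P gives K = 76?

Intervening on P fixes its value directly, overriding its dependence on X.
Substituting into the N equation gives N = 8*P + 17.
So D = -8*P - 20.
Substituting into the K equation gives K = -24*P - 68.
Solve -24*P - 68 = 76: P = (76 + 68) / -24 = -6.

P = -6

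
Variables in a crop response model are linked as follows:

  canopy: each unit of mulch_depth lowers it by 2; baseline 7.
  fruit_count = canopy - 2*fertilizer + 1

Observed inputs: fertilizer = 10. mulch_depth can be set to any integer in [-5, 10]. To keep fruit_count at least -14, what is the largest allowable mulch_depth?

Substituting into the fruit_count equation gives fruit_count = -2*mulch_depth - 12.
Require -2*mulch_depth - 12 ≥ -14, so mulch_depth ≤ 1.
The largest integer in [-5, 10] satisfying this is 1.

mulch_depth = 1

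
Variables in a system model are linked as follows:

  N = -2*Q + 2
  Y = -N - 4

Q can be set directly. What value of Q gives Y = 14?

Q = 10

Substituting into the Y equation gives Y = 2*Q - 6.
Solve 2*Q - 6 = 14: Q = (14 + 6) / 2 = 10.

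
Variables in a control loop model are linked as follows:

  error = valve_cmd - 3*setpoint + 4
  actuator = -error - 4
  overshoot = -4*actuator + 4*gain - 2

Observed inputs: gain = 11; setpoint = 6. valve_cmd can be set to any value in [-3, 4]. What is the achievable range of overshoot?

Substituting into the error equation gives error = valve_cmd - 14.
Substituting into the actuator equation gives actuator = -valve_cmd + 10.
overshoot becomes 4*valve_cmd + 2.
Linear in valve_cmd, so extremes are at the endpoints: valve_cmd = -3 gives overshoot = -10; valve_cmd = 4 gives overshoot = 18.

-10 to 18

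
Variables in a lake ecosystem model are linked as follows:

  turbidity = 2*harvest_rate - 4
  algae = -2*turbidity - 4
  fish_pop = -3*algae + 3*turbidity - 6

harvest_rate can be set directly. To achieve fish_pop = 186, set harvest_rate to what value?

harvest_rate = 12

Substituting into the algae equation gives algae = -4*harvest_rate + 4.
Substituting into the fish_pop equation gives fish_pop = 18*harvest_rate - 30.
Solve 18*harvest_rate - 30 = 186: harvest_rate = (186 + 30) / 18 = 12.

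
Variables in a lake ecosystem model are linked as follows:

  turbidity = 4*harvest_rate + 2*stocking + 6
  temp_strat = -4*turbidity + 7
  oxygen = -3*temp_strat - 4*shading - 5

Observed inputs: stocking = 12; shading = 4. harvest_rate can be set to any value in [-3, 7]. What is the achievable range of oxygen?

174 to 654

Substituting into the turbidity equation gives turbidity = 4*harvest_rate + 30.
This gives temp_strat = -16*harvest_rate - 113.
This gives oxygen = 48*harvest_rate + 318.
Linear in harvest_rate, so extremes are at the endpoints: harvest_rate = -3 gives oxygen = 174; harvest_rate = 7 gives oxygen = 654.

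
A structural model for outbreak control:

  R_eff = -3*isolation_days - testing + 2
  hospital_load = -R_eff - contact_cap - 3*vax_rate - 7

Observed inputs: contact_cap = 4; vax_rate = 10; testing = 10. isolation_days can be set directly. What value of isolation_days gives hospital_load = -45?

Substituting into the R_eff equation gives R_eff = -3*isolation_days - 8.
hospital_load becomes 3*isolation_days - 33.
Solve 3*isolation_days - 33 = -45: isolation_days = (-45 + 33) / 3 = -4.

isolation_days = -4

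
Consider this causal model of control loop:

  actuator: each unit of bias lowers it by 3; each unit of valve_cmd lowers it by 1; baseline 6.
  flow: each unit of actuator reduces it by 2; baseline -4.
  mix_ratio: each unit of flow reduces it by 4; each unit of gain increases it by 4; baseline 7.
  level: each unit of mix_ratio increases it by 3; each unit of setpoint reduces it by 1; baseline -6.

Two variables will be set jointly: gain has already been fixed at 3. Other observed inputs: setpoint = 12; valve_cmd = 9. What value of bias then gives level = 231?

With gain held at 3:
Substituting into the actuator equation gives actuator = -3*bias - 3.
So flow = 6*bias + 2.
Substituting into the mix_ratio equation gives mix_ratio = -24*bias + 11.
level becomes -72*bias + 15.
Solve -72*bias + 15 = 231: bias = (231 - 15) / -72 = -3.

bias = -3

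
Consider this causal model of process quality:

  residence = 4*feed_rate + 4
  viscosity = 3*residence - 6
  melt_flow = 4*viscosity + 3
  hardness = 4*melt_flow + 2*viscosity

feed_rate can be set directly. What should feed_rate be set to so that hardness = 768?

Substituting into the viscosity equation gives viscosity = 12*feed_rate + 6.
This gives melt_flow = 48*feed_rate + 27.
This gives hardness = 216*feed_rate + 120.
Solve 216*feed_rate + 120 = 768: feed_rate = (768 - 120) / 216 = 3.

feed_rate = 3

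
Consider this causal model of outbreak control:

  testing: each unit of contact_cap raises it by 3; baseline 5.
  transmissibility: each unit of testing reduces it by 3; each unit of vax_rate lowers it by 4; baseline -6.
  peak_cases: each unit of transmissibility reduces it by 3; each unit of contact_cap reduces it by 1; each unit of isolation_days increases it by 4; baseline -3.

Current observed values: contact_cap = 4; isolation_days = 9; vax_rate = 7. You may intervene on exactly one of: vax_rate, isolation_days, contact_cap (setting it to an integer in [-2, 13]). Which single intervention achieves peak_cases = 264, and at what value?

Intervening on vax_rate: peak_cases = 12*vax_rate + 200. Reaching 264 requires vax_rate = 16/3, not an integer.
Intervening on isolation_days: with other inputs at their observed values, peak_cases = 4*isolation_days + 248. Solving for 264 gives isolation_days = 4, within [-2, 13].
Intervening on contact_cap: peak_cases = 26*contact_cap + 180. Reaching 264 requires contact_cap = 42/13, not an integer.

set isolation_days = 4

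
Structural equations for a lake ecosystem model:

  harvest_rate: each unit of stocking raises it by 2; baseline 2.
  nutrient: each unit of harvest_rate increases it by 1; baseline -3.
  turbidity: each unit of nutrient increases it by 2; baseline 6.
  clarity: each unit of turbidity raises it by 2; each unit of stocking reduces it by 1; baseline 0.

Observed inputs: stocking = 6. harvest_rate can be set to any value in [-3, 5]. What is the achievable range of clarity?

-18 to 14

Intervening on harvest_rate fixes its value directly, overriding its dependence on stocking.
Substituting into the turbidity equation gives turbidity = 2*harvest_rate.
Substituting into the clarity equation gives clarity = 4*harvest_rate - 6.
Linear in harvest_rate, so extremes are at the endpoints: harvest_rate = -3 gives clarity = -18; harvest_rate = 5 gives clarity = 14.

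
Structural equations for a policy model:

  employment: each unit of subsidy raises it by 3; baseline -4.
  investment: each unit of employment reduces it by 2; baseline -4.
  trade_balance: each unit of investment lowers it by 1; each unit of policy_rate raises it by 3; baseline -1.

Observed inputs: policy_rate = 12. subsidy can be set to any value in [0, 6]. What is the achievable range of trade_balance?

31 to 67

Substituting into the investment equation gives investment = -6*subsidy + 4.
Substituting into the trade_balance equation gives trade_balance = 6*subsidy + 31.
Linear in subsidy, so extremes are at the endpoints: subsidy = 0 gives trade_balance = 31; subsidy = 6 gives trade_balance = 67.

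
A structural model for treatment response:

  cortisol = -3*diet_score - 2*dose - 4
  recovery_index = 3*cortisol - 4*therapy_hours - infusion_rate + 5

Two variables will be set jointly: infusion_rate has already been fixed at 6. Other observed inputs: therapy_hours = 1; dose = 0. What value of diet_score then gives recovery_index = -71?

With infusion_rate held at 6:
Substituting into the cortisol equation gives cortisol = -3*diet_score - 4.
This gives recovery_index = -9*diet_score - 17.
Solve -9*diet_score - 17 = -71: diet_score = (-71 + 17) / -9 = 6.

diet_score = 6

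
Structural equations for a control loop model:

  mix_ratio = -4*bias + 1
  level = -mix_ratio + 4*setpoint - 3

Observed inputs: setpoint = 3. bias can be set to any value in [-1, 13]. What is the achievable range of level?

Substituting into the level equation gives level = 4*bias + 8.
Linear in bias, so extremes are at the endpoints: bias = -1 gives level = 4; bias = 13 gives level = 60.

4 to 60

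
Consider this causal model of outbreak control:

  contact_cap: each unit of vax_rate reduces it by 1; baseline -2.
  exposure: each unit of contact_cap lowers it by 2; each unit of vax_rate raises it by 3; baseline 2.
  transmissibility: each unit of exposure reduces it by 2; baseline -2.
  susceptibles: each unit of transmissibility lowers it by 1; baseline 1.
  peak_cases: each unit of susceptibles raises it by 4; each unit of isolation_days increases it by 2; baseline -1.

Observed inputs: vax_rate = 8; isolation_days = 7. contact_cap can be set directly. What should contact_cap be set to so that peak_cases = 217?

contact_cap = 1

Intervening on contact_cap fixes its value directly, overriding its dependence on vax_rate.
Substituting into the exposure equation gives exposure = -2*contact_cap + 26.
So transmissibility = 4*contact_cap - 54.
So susceptibles = -4*contact_cap + 55.
So peak_cases = -16*contact_cap + 233.
Solve -16*contact_cap + 233 = 217: contact_cap = (217 - 233) / -16 = 1.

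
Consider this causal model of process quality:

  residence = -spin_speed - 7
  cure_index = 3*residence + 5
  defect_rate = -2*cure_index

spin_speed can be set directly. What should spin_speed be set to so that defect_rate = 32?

spin_speed = 0

Substituting into the cure_index equation gives cure_index = -3*spin_speed - 16.
Substituting into the defect_rate equation gives defect_rate = 6*spin_speed + 32.
Solve 6*spin_speed + 32 = 32: spin_speed = (32 - 32) / 6 = 0.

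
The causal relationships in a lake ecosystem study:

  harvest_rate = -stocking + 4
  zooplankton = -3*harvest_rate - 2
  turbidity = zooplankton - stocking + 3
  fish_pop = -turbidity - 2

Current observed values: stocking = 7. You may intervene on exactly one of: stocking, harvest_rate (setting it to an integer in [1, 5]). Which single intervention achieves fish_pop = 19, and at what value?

set harvest_rate = 5

Intervening on stocking: fish_pop = -2*stocking + 9. Reaching 19 requires stocking = -5, outside [1, 5].
Intervening on harvest_rate: with other inputs at their observed values, fish_pop = 3*harvest_rate + 4. Solving for 19 gives harvest_rate = 5, within [1, 5].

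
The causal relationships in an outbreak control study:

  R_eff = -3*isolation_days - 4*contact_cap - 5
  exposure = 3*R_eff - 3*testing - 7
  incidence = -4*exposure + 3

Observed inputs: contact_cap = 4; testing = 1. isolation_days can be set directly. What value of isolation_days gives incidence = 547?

isolation_days = 7

Substituting into the R_eff equation gives R_eff = -3*isolation_days - 21.
exposure becomes -9*isolation_days - 73.
Substituting into the incidence equation gives incidence = 36*isolation_days + 295.
Solve 36*isolation_days + 295 = 547: isolation_days = (547 - 295) / 36 = 7.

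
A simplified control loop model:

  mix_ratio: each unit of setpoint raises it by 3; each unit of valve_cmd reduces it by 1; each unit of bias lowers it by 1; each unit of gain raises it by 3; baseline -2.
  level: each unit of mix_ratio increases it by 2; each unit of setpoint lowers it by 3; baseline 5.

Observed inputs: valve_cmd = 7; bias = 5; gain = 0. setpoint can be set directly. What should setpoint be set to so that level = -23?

setpoint = 0

Substituting into the mix_ratio equation gives mix_ratio = 3*setpoint - 14.
This gives level = 3*setpoint - 23.
Solve 3*setpoint - 23 = -23: setpoint = (-23 + 23) / 3 = 0.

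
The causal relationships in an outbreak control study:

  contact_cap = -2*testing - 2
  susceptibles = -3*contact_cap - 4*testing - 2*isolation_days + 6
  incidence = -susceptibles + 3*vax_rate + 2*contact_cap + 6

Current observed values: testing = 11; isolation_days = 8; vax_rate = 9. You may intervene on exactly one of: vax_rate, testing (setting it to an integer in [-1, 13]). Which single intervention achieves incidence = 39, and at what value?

Intervening on vax_rate: incidence = 3*vax_rate - 60. Reaching 39 requires vax_rate = 33, outside [-1, 13].
Intervening on testing: with other inputs at their observed values, incidence = -6*testing + 33. Solving for 39 gives testing = -1, within [-1, 13].

set testing = -1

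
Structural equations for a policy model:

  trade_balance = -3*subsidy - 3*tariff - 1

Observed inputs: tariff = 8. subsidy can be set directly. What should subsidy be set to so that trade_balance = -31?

subsidy = 2

Substituting into the trade_balance equation gives trade_balance = -3*subsidy - 25.
Solve -3*subsidy - 25 = -31: subsidy = (-31 + 25) / -3 = 2.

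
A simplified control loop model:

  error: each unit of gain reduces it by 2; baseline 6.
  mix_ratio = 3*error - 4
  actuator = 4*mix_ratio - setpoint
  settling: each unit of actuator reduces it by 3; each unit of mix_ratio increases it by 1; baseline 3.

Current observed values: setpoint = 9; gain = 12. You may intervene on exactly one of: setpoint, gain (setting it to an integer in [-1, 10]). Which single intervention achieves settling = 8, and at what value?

Intervening on setpoint: settling = 3*setpoint + 641. Reaching 8 requires setpoint = -211, outside [-1, 10].
Intervening on gain: with other inputs at their observed values, settling = 66*gain - 124. Solving for 8 gives gain = 2, within [-1, 10].

set gain = 2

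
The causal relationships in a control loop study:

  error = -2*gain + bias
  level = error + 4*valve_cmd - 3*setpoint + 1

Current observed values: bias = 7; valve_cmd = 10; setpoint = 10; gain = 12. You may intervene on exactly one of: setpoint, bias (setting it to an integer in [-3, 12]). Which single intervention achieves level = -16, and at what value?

Intervening on setpoint: level = -3*setpoint + 24. Reaching -16 requires setpoint = 40/3, not an integer.
Intervening on bias: with other inputs at their observed values, level = bias - 13. Solving for -16 gives bias = -3, within [-3, 12].

set bias = -3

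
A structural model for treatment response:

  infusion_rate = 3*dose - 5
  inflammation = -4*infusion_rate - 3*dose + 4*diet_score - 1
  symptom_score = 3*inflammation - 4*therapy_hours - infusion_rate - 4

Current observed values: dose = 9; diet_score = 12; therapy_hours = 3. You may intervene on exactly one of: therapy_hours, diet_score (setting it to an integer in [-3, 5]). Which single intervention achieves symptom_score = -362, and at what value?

Intervening on therapy_hours: symptom_score = -4*therapy_hours - 230. Reaching -362 requires therapy_hours = 33, outside [-3, 5].
Intervening on diet_score: with other inputs at their observed values, symptom_score = 12*diet_score - 386. Solving for -362 gives diet_score = 2, within [-3, 5].

set diet_score = 2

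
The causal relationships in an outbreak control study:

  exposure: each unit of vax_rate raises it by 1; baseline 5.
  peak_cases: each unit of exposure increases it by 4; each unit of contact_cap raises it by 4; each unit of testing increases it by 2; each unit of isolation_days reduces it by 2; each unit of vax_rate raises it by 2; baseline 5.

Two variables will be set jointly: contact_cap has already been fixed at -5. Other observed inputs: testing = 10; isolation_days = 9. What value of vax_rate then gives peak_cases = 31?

vax_rate = 4

With contact_cap held at -5:
Substituting into the peak_cases equation gives peak_cases = 6*vax_rate + 7.
Solve 6*vax_rate + 7 = 31: vax_rate = (31 - 7) / 6 = 4.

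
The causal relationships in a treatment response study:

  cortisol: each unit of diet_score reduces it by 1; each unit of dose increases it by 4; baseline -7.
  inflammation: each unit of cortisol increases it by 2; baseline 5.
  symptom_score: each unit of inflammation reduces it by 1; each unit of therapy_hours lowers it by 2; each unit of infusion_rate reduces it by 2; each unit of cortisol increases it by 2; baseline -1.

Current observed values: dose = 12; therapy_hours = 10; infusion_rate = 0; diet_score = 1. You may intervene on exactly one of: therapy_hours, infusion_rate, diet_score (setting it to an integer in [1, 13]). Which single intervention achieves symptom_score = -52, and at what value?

Intervening on therapy_hours: symptom_score = -2*therapy_hours - 6. Reaching -52 requires therapy_hours = 23, outside [1, 13].
Intervening on infusion_rate: with other inputs at their observed values, symptom_score = -2*infusion_rate - 26. Solving for -52 gives infusion_rate = 13, within [1, 13].
Intervening on diet_score: the paths from diet_score to symptom_score cancel (net effect zero), leaving symptom_score = -26; -52 is unreachable this way.

set infusion_rate = 13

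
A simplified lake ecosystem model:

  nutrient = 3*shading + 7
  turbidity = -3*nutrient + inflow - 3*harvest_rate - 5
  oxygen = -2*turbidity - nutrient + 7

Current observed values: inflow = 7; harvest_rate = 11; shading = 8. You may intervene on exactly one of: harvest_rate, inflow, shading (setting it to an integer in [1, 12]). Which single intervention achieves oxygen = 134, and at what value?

Intervening on harvest_rate: oxygen = 6*harvest_rate + 158. Reaching 134 requires harvest_rate = -4, outside [1, 12].
Intervening on inflow: oxygen = -2*inflow + 238. Reaching 134 requires inflow = 52, outside [1, 12].
Intervening on shading: with other inputs at their observed values, oxygen = 15*shading + 104. Solving for 134 gives shading = 2, within [1, 12].

set shading = 2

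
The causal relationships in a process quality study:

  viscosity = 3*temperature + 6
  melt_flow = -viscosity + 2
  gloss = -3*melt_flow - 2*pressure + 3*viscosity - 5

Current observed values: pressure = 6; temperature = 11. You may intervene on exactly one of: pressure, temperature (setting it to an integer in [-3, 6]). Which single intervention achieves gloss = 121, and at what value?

set temperature = 6

Intervening on pressure: gloss = -2*pressure + 223. Reaching 121 requires pressure = 51, outside [-3, 6].
Intervening on temperature: with other inputs at their observed values, gloss = 18*temperature + 13. Solving for 121 gives temperature = 6, within [-3, 6].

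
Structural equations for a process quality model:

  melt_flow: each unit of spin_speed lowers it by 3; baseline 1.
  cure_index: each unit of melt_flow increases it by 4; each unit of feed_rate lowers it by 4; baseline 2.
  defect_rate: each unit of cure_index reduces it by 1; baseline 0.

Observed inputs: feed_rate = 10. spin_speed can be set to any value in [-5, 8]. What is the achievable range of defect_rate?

-26 to 130

Substituting into the cure_index equation gives cure_index = -12*spin_speed - 34.
This gives defect_rate = 12*spin_speed + 34.
Linear in spin_speed, so extremes are at the endpoints: spin_speed = -5 gives defect_rate = -26; spin_speed = 8 gives defect_rate = 130.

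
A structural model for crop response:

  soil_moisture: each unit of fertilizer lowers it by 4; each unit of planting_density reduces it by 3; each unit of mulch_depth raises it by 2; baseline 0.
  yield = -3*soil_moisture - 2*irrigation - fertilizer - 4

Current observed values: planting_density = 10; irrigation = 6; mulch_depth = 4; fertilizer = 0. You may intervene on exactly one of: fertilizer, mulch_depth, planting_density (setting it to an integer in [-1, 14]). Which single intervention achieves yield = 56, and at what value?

set mulch_depth = 3

Intervening on fertilizer: yield = 11*fertilizer + 50. Reaching 56 requires fertilizer = 6/11, not an integer.
Intervening on mulch_depth: with other inputs at their observed values, yield = -6*mulch_depth + 74. Solving for 56 gives mulch_depth = 3, within [-1, 14].
Intervening on planting_density: yield = 9*planting_density - 40. Reaching 56 requires planting_density = 32/3, not an integer.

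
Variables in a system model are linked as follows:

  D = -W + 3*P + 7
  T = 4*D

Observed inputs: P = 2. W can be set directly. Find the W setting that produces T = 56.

W = -1

Substituting into the D equation gives D = -W + 13.
Substituting into the T equation gives T = -4*W + 52.
Solve -4*W + 52 = 56: W = (56 - 52) / -4 = -1.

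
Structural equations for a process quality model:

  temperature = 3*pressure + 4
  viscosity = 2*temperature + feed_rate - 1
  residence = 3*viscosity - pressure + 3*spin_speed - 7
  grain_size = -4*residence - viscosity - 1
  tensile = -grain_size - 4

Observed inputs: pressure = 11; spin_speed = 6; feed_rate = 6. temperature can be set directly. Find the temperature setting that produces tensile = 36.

Intervening on temperature fixes its value directly, overriding its dependence on pressure.
Substituting into the viscosity equation gives viscosity = 2*temperature + 5.
Substituting into the residence equation gives residence = 6*temperature + 15.
grain_size becomes -26*temperature - 66.
So tensile = 26*temperature + 62.
Solve 26*temperature + 62 = 36: temperature = (36 - 62) / 26 = -1.

temperature = -1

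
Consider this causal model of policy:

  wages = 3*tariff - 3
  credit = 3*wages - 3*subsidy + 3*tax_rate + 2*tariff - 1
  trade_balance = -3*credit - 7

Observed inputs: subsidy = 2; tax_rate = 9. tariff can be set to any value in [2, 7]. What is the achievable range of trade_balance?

-271 to -106

Substituting into the credit equation gives credit = 11*tariff + 11.
So trade_balance = -33*tariff - 40.
Linear in tariff, so extremes are at the endpoints: tariff = 2 gives trade_balance = -106; tariff = 7 gives trade_balance = -271.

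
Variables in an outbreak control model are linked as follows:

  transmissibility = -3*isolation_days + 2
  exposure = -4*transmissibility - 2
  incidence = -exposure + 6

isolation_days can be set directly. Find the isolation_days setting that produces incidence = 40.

Substituting into the exposure equation gives exposure = 12*isolation_days - 10.
This gives incidence = -12*isolation_days + 16.
Solve -12*isolation_days + 16 = 40: isolation_days = (40 - 16) / -12 = -2.

isolation_days = -2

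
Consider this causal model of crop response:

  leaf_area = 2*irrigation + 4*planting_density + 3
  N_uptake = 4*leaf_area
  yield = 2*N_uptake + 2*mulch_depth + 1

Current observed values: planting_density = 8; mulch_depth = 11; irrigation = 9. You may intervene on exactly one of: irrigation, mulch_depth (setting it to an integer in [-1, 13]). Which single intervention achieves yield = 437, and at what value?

Intervening on irrigation: yield = 16*irrigation + 303. Reaching 437 requires irrigation = 67/8, not an integer.
Intervening on mulch_depth: with other inputs at their observed values, yield = 2*mulch_depth + 425. Solving for 437 gives mulch_depth = 6, within [-1, 13].

set mulch_depth = 6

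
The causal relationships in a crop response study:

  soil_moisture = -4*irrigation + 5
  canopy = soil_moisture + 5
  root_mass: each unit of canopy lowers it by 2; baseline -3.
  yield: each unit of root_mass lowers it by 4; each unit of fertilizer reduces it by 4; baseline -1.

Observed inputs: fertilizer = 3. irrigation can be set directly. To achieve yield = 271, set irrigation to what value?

irrigation = -6

Substituting into the canopy equation gives canopy = -4*irrigation + 10.
root_mass becomes 8*irrigation - 23.
This gives yield = -32*irrigation + 79.
Solve -32*irrigation + 79 = 271: irrigation = (271 - 79) / -32 = -6.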